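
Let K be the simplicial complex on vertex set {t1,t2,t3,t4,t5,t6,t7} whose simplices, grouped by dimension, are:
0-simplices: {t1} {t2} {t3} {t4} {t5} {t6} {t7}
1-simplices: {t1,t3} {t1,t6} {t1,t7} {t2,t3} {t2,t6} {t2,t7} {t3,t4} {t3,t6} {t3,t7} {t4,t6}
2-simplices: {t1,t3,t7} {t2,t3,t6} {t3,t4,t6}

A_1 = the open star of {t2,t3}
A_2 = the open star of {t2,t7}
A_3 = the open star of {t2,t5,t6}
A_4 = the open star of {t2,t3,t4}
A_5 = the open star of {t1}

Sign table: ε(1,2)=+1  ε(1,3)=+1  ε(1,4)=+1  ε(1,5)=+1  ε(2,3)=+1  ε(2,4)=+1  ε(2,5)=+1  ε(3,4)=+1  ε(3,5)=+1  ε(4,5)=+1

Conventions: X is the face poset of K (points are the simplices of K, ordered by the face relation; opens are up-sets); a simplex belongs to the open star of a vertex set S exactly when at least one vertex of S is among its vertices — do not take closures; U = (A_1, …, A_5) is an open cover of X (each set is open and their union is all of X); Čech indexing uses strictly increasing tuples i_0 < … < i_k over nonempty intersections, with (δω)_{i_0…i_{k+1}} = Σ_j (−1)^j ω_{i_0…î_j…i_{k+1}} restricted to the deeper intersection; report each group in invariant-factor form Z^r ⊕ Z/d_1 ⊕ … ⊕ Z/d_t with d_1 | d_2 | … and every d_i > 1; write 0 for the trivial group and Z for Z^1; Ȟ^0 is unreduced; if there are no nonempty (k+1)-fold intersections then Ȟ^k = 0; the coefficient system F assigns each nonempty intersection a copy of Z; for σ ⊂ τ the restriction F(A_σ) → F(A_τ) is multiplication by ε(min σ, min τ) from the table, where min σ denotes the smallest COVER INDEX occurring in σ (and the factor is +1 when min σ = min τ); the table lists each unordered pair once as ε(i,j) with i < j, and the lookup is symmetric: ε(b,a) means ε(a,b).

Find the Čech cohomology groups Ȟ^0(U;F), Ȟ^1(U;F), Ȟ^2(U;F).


nerve simplices:
  A1={{t2},{t3},{t1,t3},{t2,t3},{t2,t6},{t2,t7},{t3,t4},{t3,t6},{t3,t7},{t1,t3,t7},{t2,t3,t6},{t3,t4,t6}} A2={{t2},{t7},{t1,t7},{t2,t3},{t2,t6},{t2,t7},{t3,t7},{t1,t3,t7},{t2,t3,t6}} A3={{t2},{t5},{t6},{t1,t6},{t2,t3},{t2,t6},{t2,t7},{t3,t6},{t4,t6},{t2,t3,t6},{t3,t4,t6}} A4={{t2},{t3},{t4},{t1,t3},{t2,t3},{t2,t6},{t2,t7},{t3,t4},{t3,t6},{t3,t7},{t4,t6},{t1,t3,t7},{t2,t3,t6},{t3,t4,t6}} A5={{t1},{t1,t3},{t1,t6},{t1,t7},{t1,t3,t7}}
  A12={{t2},{t2,t3},{t2,t6},{t2,t7},{t3,t7},{t1,t3,t7},{t2,t3,t6}} A13={{t2},{t2,t3},{t2,t6},{t2,t7},{t3,t6},{t2,t3,t6},{t3,t4,t6}} A14={{t2},{t3},{t1,t3},{t2,t3},{t2,t6},{t2,t7},{t3,t4},{t3,t6},{t3,t7},{t1,t3,t7},{t2,t3,t6},{t3,t4,t6}} A15={{t1,t3},{t1,t3,t7}} A23={{t2},{t2,t3},{t2,t6},{t2,t7},{t2,t3,t6}} A24={{t2},{t2,t3},{t2,t6},{t2,t7},{t3,t7},{t1,t3,t7},{t2,t3,t6}} A25={{t1,t7},{t1,t3,t7}} A34={{t2},{t2,t3},{t2,t6},{t2,t7},{t3,t6},{t4,t6},{t2,t3,t6},{t3,t4,t6}} A35={{t1,t6}} A45={{t1,t3},{t1,t3,t7}}
  A123={{t2},{t2,t3},{t2,t6},{t2,t7},{t2,t3,t6}} A124={{t2},{t2,t3},{t2,t6},{t2,t7},{t3,t7},{t1,t3,t7},{t2,t3,t6}} A125={{t1,t3,t7}} A134={{t2},{t2,t3},{t2,t6},{t2,t7},{t3,t6},{t2,t3,t6},{t3,t4,t6}} A145={{t1,t3},{t1,t3,t7}} A234={{t2},{t2,t3},{t2,t6},{t2,t7},{t2,t3,t6}} A245={{t1,t3,t7}}
  A1234={{t2},{t2,t3},{t2,t6},{t2,t7},{t2,t3,t6}} A1245={{t1,t3,t7}}
C dims 5,10,7,2; δ0: rk 4, SNF 1^4; δ1: rk 5, SNF 1^5; δ2: rk 2, SNF 1^2
degree 0: 5−4−0 = 1 → Ȟ^0 ≅ Z
degree 1: 10−5−4 = 1 → Ȟ^1 ≅ Z
degree 2: 7−2−5 = 0 → Ȟ^2 ≅ 0

Ȟ^0 ≅ Z; Ȟ^1 ≅ Z; Ȟ^2 ≅ 0


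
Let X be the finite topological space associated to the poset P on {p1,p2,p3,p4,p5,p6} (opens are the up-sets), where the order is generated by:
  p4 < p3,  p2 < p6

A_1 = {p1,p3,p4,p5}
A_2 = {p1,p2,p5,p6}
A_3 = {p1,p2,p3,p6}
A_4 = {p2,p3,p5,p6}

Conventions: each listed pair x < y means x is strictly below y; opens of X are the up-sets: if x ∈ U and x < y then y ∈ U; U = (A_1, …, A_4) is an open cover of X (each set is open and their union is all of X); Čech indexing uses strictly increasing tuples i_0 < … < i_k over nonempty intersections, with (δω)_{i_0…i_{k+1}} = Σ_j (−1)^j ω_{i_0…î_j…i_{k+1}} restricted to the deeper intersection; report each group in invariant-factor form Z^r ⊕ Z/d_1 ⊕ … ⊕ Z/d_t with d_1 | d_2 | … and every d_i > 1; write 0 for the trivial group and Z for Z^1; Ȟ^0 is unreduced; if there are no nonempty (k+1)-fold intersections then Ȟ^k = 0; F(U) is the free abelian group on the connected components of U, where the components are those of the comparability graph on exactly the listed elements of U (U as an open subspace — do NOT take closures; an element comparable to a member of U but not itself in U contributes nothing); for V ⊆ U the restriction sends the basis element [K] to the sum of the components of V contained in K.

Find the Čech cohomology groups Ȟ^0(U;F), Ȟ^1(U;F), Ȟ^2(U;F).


Ȟ^0 ≅ Z^4, Ȟ^1 ≅ 0, Ȟ^2 ≅ 0

intersection data:
  A12={p1,p5} A13={p1,p3} A14={p3,p5} A23={p1,p2,p6} A24={p2,p5,p6} A34={p2,p3,p6}
  A123={p1} A124={p5} A134={p3} A234={p2,p6}
components per intersection:
  A1: {p1} {p3,p4} {p5}
  A2: {p1} {p2,p6} {p5}
  A3: {p1} {p2,p6} {p3}
  A4: {p2,p6} {p3} {p5}
  A12: {p1} {p5}
  A13: {p1} {p3}
  A14: {p3} {p5}
  A23: {p1} {p2,p6}
  A24: {p2,p6} {p5}
  A34: {p2,p6} {p3}
  A123: {p1}
  A124: {p5}
  A134: {p3}
  A234: {p2,p6}
C dims 12,12,4; δ0: rk 8, SNF 1^8; δ1: rk 4, SNF 1^4
Ȟ^0 = (12 − 8) − 0 = 4, so Ȟ^0 ≅ Z^4
Ȟ^1 = (12 − 4) − 8 = 0, so Ȟ^1 ≅ 0
Ȟ^2 = (4 − 0) − 4 = 0, so Ȟ^2 ≅ 0


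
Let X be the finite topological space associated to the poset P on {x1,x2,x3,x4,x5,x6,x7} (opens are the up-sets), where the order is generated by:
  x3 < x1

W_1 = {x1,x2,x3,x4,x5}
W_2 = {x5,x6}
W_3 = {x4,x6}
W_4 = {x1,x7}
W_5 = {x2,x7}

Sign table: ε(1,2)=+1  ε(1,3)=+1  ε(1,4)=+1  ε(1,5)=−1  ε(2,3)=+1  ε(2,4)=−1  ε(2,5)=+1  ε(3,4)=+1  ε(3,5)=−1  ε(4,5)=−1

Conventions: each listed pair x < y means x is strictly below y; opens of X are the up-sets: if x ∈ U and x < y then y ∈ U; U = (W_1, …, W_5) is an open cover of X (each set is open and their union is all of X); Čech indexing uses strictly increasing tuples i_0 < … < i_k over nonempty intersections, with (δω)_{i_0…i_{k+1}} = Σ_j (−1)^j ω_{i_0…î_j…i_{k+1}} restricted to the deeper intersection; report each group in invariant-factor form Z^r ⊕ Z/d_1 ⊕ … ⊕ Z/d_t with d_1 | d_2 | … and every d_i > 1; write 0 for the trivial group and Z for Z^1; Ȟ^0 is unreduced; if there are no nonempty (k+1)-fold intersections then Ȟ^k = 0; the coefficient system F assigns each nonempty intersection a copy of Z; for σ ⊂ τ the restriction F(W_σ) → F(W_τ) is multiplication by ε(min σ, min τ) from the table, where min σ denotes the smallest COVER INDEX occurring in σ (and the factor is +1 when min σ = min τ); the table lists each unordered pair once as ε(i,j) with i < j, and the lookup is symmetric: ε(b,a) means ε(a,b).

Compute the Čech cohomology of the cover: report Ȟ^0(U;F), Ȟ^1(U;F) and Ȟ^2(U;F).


Ȟ^0 = Z; Ȟ^1 = Z^2; Ȟ^2 = 0

nerve of the cover:
  W12={x5} W13={x4} W14={x1} W15={x2} W23={x6} W45={x7}
C dims 5,6; δ0: rk 4, SNF 1^4
Ȟ^0 = (5 − 4) − 0 = 1, so Ȟ^0 ≅ Z
Ȟ^1 = (6 − 0) − 4 = 2, so Ȟ^1 ≅ Z^2
Ȟ^2 = (0 − 0) − 0 = 0, so Ȟ^2 ≅ 0


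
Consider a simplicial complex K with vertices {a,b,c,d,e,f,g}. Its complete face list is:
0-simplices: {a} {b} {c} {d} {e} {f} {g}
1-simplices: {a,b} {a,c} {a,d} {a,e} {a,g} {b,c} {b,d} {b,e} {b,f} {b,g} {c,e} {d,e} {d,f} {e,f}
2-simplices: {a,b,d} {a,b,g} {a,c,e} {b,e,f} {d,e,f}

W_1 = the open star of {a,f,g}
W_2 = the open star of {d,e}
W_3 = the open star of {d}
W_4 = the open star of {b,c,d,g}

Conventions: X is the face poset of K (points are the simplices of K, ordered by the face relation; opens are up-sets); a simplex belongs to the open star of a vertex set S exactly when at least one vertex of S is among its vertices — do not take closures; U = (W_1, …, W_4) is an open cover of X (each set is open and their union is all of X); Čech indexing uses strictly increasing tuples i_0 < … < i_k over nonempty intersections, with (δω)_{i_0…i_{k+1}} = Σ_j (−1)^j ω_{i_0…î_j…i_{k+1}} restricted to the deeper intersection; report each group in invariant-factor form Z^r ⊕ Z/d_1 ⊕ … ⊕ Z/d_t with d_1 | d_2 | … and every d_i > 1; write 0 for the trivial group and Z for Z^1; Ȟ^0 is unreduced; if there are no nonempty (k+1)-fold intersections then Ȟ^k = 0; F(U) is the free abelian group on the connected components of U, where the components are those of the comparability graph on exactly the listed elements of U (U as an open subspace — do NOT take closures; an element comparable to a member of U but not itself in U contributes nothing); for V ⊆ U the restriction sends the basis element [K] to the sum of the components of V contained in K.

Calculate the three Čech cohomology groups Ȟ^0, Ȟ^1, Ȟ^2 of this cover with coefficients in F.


nonempty overlaps:
  W1={{a},{f},{g},{a,b},{a,c},{a,d},{a,e},{a,g},{b,f},{b,g},{d,f},{e,f},{a,b,d},{a,b,g},{a,c,e},{b,e,f},{d,e,f}} W2={{d},{e},{a,d},{a,e},{b,d},{b,e},{c,e},{d,e},{d,f},{e,f},{a,b,d},{a,c,e},{b,e,f},{d,e,f}} W3={{d},{a,d},{b,d},{d,e},{d,f},{a,b,d},{d,e,f}} W4={{b},{c},{d},{g},{a,b},{a,c},{a,d},{a,g},{b,c},{b,d},{b,e},{b,f},{b,g},{c,e},{d,e},{d,f},{a,b,d},{a,b,g},{a,c,e},{b,e,f},{d,e,f}}
  W12={{a,d},{a,e},{d,f},{e,f},{a,b,d},{a,c,e},{b,e,f},{d,e,f}} W13={{a,d},{d,f},{a,b,d},{d,e,f}} W14={{g},{a,b},{a,c},{a,d},{a,g},{b,f},{b,g},{d,f},{a,b,d},{a,b,g},{a,c,e},{b,e,f},{d,e,f}} W23={{d},{a,d},{b,d},{d,e},{d,f},{a,b,d},{d,e,f}} W24={{d},{a,d},{b,d},{b,e},{c,e},{d,e},{d,f},{a,b,d},{a,c,e},{b,e,f},{d,e,f}} W34={{d},{a,d},{b,d},{d,e},{d,f},{a,b,d},{d,e,f}}
  W123={{a,d},{d,f},{a,b,d},{d,e,f}} W124={{a,d},{d,f},{a,b,d},{a,c,e},{b,e,f},{d,e,f}} W134={{a,d},{d,f},{a,b,d},{d,e,f}} W234={{d},{a,d},{b,d},{d,e},{d,f},{a,b,d},{d,e,f}}
  W1234={{a,d},{d,f},{a,b,d},{d,e,f}}
components per intersection:
  W1: {{a},{g},{a,b},{a,c},{a,d},{a,e},{a,g},{b,g},{a,b,d},{a,b,g},{a,c,e}} {{f},{b,f},{d,f},{e,f},{b,e,f},{d,e,f}}
  W2: {{d},{e},{a,d},{a,e},{b,d},{b,e},{c,e},{d,e},{d,f},{e,f},{a,b,d},{a,c,e},{b,e,f},{d,e,f}}
  W3: {{d},{a,d},{b,d},{d,e},{d,f},{a,b,d},{d,e,f}}
  W4: {{b},{c},{d},{g},{a,b},{a,c},{a,d},{a,g},{b,c},{b,d},{b,e},{b,f},{b,g},{c,e},{d,e},{d,f},{a,b,d},{a,b,g},{a,c,e},{b,e,f},{d,e,f}}
  W12: {{a,d},{a,b,d}} {{a,e},{a,c,e}} {{d,f},{e,f},{b,e,f},{d,e,f}}
  W13: {{a,d},{a,b,d}} {{d,f},{d,e,f}}
  W14: {{g},{a,b},{a,d},{a,g},{b,g},{a,b,d},{a,b,g}} {{a,c},{a,c,e}} {{b,f},{b,e,f}} {{d,f},{d,e,f}}
  W23: {{d},{a,d},{b,d},{d,e},{d,f},{a,b,d},{d,e,f}}
  W24: {{d},{a,d},{b,d},{d,e},{d,f},{a,b,d},{d,e,f}} {{b,e},{b,e,f}} {{c,e},{a,c,e}}
  W34: {{d},{a,d},{b,d},{d,e},{d,f},{a,b,d},{d,e,f}}
  W123: {{a,d},{a,b,d}} {{d,f},{d,e,f}}
  W124: {{a,d},{a,b,d}} {{d,f},{d,e,f}} {{a,c,e}} {{b,e,f}}
  W134: {{a,d},{a,b,d}} {{d,f},{d,e,f}}
  W234: {{d},{a,d},{b,d},{d,e},{d,f},{a,b,d},{d,e,f}}
  W1234: {{a,d},{a,b,d}} {{d,f},{d,e,f}}
C dims 5,14,9,2; δ0: rk 4, SNF 1^4; δ1: rk 7, SNF 1^7; δ2: rk 2, SNF 1^2
degree 0: 5−4−0 = 1 → Ȟ^0 ≅ Z
degree 1: 14−7−4 = 3 → Ȟ^1 ≅ Z^3
degree 2: 9−2−7 = 0 → Ȟ^2 ≅ 0

Ȟ^0 ≅ Z,  Ȟ^1 ≅ Z^3,  Ȟ^2 ≅ 0


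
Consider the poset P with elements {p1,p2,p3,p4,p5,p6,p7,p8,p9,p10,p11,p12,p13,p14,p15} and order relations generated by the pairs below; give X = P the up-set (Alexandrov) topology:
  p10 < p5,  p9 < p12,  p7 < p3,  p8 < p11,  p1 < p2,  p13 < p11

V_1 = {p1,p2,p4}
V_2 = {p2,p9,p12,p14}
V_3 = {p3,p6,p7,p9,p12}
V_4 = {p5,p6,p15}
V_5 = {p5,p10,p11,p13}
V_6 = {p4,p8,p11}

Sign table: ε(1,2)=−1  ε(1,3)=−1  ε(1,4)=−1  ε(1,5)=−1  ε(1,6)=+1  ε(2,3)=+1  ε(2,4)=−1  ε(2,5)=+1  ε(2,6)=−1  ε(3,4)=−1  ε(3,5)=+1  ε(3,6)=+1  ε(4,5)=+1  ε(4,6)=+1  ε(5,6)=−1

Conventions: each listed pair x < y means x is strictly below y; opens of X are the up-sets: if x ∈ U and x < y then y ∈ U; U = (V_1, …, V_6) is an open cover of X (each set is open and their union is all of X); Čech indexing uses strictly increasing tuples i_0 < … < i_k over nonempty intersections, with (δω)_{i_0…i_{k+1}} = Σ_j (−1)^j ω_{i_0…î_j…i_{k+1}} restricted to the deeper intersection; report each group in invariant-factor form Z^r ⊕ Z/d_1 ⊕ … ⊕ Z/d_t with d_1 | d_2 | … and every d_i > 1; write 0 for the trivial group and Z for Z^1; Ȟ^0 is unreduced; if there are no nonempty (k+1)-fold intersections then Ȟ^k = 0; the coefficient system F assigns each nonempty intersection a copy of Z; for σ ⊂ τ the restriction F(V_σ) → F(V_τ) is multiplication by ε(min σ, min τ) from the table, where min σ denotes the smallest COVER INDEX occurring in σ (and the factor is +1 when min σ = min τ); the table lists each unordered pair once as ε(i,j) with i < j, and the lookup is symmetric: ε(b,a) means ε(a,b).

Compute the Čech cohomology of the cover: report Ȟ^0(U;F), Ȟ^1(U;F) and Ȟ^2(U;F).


Ȟ^0 ≅ 0, Ȟ^1 ≅ Z/2 and Ȟ^2 ≅ 0

intersection data:
  V12={p2} V16={p4} V23={p9,p12} V34={p6} V45={p5} V56={p11}
C dims 6,6; δ0: rk 6, SNF 1^5·2
Ȟ^0 = (6 − 6) − 0 = 0, so Ȟ^0 ≅ 0
Ȟ^1 = (6 − 0) − 6 = 0 plus torsion [2], so Ȟ^1 ≅ Z/2
Ȟ^2 = (0 − 0) − 0 = 0, so Ȟ^2 ≅ 0


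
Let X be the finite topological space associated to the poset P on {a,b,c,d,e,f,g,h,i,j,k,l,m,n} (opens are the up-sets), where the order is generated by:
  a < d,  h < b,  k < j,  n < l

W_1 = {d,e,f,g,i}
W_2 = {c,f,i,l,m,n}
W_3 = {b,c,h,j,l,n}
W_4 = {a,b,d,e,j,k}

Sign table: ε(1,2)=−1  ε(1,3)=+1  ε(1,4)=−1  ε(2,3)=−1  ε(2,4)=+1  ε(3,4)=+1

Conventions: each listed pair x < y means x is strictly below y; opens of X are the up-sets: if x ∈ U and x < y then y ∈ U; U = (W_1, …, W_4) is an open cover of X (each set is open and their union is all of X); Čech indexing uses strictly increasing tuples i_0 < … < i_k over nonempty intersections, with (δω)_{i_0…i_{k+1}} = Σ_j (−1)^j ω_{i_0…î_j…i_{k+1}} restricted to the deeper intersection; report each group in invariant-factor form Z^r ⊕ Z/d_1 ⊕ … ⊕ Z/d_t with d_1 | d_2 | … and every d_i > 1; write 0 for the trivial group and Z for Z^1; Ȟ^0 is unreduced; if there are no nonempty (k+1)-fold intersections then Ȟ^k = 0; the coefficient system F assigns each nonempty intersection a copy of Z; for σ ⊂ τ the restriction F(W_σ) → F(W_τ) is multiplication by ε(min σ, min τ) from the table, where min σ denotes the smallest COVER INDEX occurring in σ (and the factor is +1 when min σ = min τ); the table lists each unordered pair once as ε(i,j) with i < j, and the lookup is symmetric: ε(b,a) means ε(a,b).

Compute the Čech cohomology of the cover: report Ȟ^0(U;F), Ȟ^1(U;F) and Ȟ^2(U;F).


Ȟ^0(U;F) ≅ 0, Ȟ^1(U;F) ≅ Z/2 and Ȟ^2(U;F) ≅ 0

nerve simplices:
  W12={f,i} W14={d,e} W23={c,l,n} W34={b,j}
C dims 4,4; δ0: rk 4, SNF 1^3·2
degree 0: 4−4−0 = 0 → Ȟ^0 ≅ 0
degree 1: 4−0−4 = 0 plus torsion [2] → Ȟ^1 ≅ Z/2
degree 2: 0−0−0 = 0 → Ȟ^2 ≅ 0


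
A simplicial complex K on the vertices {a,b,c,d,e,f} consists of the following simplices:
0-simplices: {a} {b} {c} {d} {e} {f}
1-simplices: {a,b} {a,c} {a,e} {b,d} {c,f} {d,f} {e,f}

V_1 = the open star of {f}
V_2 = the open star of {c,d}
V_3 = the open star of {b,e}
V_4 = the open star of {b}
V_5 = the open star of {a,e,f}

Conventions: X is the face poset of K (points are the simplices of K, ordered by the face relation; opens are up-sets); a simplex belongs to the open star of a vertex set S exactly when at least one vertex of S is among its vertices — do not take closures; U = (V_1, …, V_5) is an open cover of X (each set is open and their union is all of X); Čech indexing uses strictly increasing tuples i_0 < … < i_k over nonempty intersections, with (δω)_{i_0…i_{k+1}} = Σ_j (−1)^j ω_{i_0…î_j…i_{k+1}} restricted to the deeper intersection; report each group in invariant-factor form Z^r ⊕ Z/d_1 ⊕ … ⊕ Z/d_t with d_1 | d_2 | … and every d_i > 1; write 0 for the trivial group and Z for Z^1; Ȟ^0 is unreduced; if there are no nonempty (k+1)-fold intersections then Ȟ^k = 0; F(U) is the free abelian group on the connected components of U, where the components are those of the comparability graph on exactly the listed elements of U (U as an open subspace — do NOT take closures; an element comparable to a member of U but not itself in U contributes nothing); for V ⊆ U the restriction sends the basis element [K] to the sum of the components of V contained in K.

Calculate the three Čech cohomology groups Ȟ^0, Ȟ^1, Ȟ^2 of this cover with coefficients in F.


Ȟ^0 ≅ Z, Ȟ^1 ≅ Z^2, Ȟ^2 ≅ 0

nonempty intersections:
  V1={{f},{c,f},{d,f},{e,f}} V2={{c},{d},{a,c},{b,d},{c,f},{d,f}} V3={{b},{e},{a,b},{a,e},{b,d},{e,f}} V4={{b},{a,b},{b,d}} V5={{a},{e},{f},{a,b},{a,c},{a,e},{c,f},{d,f},{e,f}}
  V12={{c,f},{d,f}} V13={{e,f}} V15={{f},{c,f},{d,f},{e,f}} V23={{b,d}} V24={{b,d}} V25={{a,c},{c,f},{d,f}} V34={{b},{a,b},{b,d}} V35={{e},{a,b},{a,e},{e,f}} V45={{a,b}}
  V125={{c,f},{d,f}} V135={{e,f}} V234={{b,d}} V345={{a,b}}
components per intersection:
  V1: {{f},{c,f},{d,f},{e,f}}
  V2: {{c},{a,c},{c,f}} {{d},{b,d},{d,f}}
  V3: {{b},{a,b},{b,d}} {{e},{a,e},{e,f}}
  V4: {{b},{a,b},{b,d}}
  V5: {{a},{e},{f},{a,b},{a,c},{a,e},{c,f},{d,f},{e,f}}
  V12: {{c,f}} {{d,f}}
  V13: {{e,f}}
  V15: {{f},{c,f},{d,f},{e,f}}
  V23: {{b,d}}
  V24: {{b,d}}
  V25: {{a,c}} {{c,f}} {{d,f}}
  V34: {{b},{a,b},{b,d}}
  V35: {{e},{a,e},{e,f}} {{a,b}}
  V45: {{a,b}}
  V125: {{c,f}} {{d,f}}
  V135: {{e,f}}
  V234: {{b,d}}
  V345: {{a,b}}
C dims 7,13,5; δ0: rk 6, SNF 1^6; δ1: rk 5, SNF 1^5
Ȟ^0: (7−6)−0=1 ⇒ Z
Ȟ^1: (13−5)−6=2 ⇒ Z^2
Ȟ^2: (5−0)−5=0 ⇒ 0


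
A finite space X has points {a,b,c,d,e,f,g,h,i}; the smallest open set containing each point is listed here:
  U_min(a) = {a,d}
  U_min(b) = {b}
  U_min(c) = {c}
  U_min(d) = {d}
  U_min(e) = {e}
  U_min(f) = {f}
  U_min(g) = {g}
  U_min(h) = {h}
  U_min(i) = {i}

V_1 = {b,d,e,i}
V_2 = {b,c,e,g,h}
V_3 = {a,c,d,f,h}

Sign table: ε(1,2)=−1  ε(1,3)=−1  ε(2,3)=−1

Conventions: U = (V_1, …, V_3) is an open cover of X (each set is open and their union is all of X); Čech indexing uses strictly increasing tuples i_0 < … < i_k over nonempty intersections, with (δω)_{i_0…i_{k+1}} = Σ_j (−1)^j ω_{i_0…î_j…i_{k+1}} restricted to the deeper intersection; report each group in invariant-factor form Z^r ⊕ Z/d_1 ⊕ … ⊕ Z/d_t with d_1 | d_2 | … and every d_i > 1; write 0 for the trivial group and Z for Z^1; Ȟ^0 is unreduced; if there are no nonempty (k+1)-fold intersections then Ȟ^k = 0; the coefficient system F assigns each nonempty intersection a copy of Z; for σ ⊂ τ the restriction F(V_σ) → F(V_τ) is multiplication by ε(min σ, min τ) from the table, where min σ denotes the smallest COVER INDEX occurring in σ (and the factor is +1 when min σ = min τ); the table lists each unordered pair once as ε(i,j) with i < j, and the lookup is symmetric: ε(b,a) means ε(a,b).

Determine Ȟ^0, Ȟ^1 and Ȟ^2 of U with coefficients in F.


nonempty overlaps:
  V12={b,e} V13={d} V23={c,h}
C dims 3,3; δ0: rk 3, SNF 1^2·2
degree 0: 3−3−0 = 0 → Ȟ^0 ≅ 0
degree 1: 3−0−3 = 0 plus torsion [2] → Ȟ^1 ≅ Z/2
degree 2: 0−0−0 = 0 → Ȟ^2 ≅ 0

Ȟ^0 = 0, Ȟ^1 = Z/2 and Ȟ^2 = 0


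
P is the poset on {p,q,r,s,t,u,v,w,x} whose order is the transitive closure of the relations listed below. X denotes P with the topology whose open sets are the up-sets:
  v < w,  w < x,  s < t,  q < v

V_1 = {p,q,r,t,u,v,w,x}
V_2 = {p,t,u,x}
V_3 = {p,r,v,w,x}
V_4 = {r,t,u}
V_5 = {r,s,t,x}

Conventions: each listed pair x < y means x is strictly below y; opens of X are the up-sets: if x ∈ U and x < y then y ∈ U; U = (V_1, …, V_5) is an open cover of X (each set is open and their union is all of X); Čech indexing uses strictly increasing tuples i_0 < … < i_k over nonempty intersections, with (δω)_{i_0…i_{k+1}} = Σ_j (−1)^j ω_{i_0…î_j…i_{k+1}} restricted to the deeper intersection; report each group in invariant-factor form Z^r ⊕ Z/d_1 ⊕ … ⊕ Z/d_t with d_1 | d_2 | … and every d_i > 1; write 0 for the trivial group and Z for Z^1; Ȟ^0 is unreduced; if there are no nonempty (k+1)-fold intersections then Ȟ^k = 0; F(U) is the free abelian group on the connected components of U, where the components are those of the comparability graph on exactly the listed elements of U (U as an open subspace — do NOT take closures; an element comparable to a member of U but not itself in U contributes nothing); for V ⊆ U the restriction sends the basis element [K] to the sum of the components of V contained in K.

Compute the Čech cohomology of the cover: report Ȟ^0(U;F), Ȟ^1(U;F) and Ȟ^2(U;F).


Ȟ^0 ≅ Z^5,  Ȟ^1 ≅ 0,  Ȟ^2 ≅ 0

intersection data:
  V12={p,t,u,x} V13={p,r,v,w,x} V14={r,t,u} V15={r,t,x} V23={p,x} V24={t,u} V25={t,x} V34={r} V35={r,x} V45={r,t}
  V123={p,x} V124={t,u} V125={t,x} V134={r} V135={r,x} V145={r,t} V235={x} V245={t} V345={r}
  V1235={x} V1245={t} V1345={r}
components per intersection:
  V1: {p} {q,v,w,x} {r} {t} {u}
  V2: {p} {t} {u} {x}
  V3: {p} {r} {v,w,x}
  V4: {r} {t} {u}
  V5: {r} {s,t} {x}
  V12: {p} {t} {u} {x}
  V13: {p} {r} {v,w,x}
  V14: {r} {t} {u}
  V15: {r} {t} {x}
  V23: {p} {x}
  V24: {t} {u}
  V25: {t} {x}
  V34: {r}
  V35: {r} {x}
  V45: {r} {t}
  V123: {p} {x}
  V124: {t} {u}
  V125: {t} {x}
  V134: {r}
  V135: {r} {x}
  V145: {r} {t}
  V235: {x}
  V245: {t}
  V345: {r}
  V1235: {x}
  V1245: {t}
  V1345: {r}
C dims 18,24,14,3; δ0: rk 13, SNF 1^13; δ1: rk 11, SNF 1^11; δ2: rk 3, SNF 1^3
Ȟ^0 = (18 − 13) − 0 = 5, so Ȟ^0 ≅ Z^5
Ȟ^1 = (24 − 11) − 13 = 0, so Ȟ^1 ≅ 0
Ȟ^2 = (14 − 3) − 11 = 0, so Ȟ^2 ≅ 0


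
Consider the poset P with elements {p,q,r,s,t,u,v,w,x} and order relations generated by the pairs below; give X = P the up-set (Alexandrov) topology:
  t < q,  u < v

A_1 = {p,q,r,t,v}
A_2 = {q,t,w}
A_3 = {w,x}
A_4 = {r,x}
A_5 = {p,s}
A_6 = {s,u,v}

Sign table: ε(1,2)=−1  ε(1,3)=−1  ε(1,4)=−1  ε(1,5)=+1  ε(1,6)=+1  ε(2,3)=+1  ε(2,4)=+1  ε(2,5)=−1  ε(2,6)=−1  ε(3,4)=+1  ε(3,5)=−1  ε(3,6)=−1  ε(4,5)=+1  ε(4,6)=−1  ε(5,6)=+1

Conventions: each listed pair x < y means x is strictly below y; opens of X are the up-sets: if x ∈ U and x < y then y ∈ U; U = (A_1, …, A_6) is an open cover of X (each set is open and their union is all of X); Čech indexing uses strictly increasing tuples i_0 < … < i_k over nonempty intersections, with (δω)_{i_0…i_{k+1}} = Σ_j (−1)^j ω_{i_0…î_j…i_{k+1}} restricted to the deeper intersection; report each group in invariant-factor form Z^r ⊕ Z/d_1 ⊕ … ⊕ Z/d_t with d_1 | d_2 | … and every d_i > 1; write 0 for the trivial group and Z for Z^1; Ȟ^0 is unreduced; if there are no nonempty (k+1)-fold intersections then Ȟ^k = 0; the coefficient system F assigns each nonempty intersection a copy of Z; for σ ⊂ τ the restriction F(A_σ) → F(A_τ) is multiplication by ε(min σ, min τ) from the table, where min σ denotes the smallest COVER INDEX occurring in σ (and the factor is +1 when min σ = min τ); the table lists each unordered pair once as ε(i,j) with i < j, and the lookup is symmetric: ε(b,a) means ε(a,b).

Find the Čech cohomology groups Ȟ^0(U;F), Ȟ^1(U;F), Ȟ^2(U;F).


Ȟ^0(U;F) ≅ Z; Ȟ^1(U;F) ≅ Z^2; Ȟ^2(U;F) ≅ 0

intersection data:
  A12={q,t} A14={r} A15={p} A16={v} A23={w} A34={x} A56={s}
C dims 6,7; δ0: rk 5, SNF 1^5
Ȟ^0 = (6 − 5) − 0 = 1, so Ȟ^0 ≅ Z
Ȟ^1 = (7 − 0) − 5 = 2, so Ȟ^1 ≅ Z^2
Ȟ^2 = (0 − 0) − 0 = 0, so Ȟ^2 ≅ 0


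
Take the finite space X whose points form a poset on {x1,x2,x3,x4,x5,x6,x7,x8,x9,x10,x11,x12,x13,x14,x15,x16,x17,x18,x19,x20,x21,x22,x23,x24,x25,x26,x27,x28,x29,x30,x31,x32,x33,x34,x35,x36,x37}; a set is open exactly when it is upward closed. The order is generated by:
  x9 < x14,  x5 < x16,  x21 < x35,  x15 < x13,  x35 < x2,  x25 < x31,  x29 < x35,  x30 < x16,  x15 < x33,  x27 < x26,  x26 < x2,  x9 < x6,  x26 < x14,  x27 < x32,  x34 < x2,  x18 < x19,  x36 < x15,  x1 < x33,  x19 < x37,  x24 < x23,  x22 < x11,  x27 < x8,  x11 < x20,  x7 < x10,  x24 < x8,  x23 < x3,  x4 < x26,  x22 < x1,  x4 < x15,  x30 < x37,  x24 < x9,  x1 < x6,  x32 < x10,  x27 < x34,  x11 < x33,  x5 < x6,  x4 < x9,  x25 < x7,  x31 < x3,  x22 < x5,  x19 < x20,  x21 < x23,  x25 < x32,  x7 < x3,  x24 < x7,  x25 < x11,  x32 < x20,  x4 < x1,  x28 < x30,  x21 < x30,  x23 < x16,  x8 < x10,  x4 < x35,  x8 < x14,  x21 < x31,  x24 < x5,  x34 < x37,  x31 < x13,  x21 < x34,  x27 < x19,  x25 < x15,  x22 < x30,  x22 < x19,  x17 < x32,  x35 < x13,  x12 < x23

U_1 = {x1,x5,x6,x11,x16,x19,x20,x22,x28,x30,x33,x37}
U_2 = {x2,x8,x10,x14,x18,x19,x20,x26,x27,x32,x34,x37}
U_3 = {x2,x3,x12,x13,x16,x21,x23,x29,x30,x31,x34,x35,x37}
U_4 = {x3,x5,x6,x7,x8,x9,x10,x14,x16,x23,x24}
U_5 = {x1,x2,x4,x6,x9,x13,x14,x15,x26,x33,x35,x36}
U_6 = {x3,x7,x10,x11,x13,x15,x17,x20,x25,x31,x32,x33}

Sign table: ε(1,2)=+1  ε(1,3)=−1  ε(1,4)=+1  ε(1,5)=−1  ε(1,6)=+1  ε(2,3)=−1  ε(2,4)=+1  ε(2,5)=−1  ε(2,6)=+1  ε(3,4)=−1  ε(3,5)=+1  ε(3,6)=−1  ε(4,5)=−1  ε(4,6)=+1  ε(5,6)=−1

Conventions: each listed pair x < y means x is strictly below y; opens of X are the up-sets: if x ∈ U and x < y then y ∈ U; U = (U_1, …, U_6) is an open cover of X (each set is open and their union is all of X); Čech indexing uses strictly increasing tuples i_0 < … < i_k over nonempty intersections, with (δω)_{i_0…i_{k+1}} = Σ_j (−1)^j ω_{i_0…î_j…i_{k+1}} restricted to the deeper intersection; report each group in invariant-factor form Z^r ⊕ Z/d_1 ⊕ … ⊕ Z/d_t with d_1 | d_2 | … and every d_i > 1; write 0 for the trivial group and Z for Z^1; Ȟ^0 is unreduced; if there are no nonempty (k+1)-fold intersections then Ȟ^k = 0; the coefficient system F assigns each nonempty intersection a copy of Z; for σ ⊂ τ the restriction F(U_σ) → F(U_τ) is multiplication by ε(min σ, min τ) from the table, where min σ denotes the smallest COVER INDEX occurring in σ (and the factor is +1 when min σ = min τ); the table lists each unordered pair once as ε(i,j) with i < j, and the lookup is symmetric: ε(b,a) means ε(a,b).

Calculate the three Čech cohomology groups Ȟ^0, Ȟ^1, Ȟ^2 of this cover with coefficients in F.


nonempty overlaps:
  U12={x19,x20,x37} U13={x16,x30,x37} U14={x5,x6,x16} U15={x1,x6,x33} U16={x11,x20,x33} U23={x2,x34,x37} U24={x8,x10,x14} U25={x2,x14,x26} U26={x10,x20,x32} U34={x3,x16,x23} U35={x2,x13,x35} U36={x3,x13,x31} U45={x6,x9,x14} U46={x3,x7,x10} U56={x13,x15,x33}
  U123={x37} U126={x20} U134={x16} U145={x6} U156={x33} U235={x2} U245={x14} U246={x10} U346={x3} U356={x13}
C dims 6,15,10; δ0: rk 5, SNF 1^5; δ1: rk 10, SNF 1^9·2
degree 0: 6−5−0 = 1 → Ȟ^0 ≅ Z
degree 1: 15−10−5 = 0 → Ȟ^1 ≅ 0
degree 2: 10−0−10 = 0 plus torsion [2] → Ȟ^2 ≅ Z/2

Ȟ^0 = Z, Ȟ^1 = 0, Ȟ^2 = Z/2


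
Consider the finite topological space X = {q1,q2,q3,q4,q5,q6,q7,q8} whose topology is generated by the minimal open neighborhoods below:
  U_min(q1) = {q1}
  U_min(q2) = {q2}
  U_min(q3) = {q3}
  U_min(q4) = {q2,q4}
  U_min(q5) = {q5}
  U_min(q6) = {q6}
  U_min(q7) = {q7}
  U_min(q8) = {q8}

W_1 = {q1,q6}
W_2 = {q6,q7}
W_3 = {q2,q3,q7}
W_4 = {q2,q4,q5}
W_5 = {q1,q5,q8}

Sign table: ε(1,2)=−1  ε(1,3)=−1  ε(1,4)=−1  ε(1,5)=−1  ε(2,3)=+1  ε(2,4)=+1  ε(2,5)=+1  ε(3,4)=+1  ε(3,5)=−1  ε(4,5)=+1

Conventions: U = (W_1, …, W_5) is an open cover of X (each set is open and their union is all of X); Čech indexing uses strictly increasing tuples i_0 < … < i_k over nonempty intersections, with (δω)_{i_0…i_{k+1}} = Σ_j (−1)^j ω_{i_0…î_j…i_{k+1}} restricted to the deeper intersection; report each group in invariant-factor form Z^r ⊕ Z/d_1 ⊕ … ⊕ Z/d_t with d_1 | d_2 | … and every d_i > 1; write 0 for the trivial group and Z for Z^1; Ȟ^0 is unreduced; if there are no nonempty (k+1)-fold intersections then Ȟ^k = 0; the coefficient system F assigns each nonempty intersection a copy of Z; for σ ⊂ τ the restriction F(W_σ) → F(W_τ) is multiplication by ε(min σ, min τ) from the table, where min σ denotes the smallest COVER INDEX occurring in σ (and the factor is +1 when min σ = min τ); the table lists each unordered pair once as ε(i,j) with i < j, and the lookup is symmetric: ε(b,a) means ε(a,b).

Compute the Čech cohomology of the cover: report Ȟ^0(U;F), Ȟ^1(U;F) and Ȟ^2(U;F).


cover nerve:
  W12={q6} W15={q1} W23={q7} W34={q2} W45={q5}
C dims 5,5; δ0: rk 4, SNF 1^4
Ȟ^0: (5−4)−0=1 ⇒ Z
Ȟ^1: (5−0)−4=1 ⇒ Z
Ȟ^2: (0−0)−0=0 ⇒ 0

Ȟ^0(U;F) ≅ Z,  Ȟ^1(U;F) ≅ Z,  Ȟ^2(U;F) ≅ 0


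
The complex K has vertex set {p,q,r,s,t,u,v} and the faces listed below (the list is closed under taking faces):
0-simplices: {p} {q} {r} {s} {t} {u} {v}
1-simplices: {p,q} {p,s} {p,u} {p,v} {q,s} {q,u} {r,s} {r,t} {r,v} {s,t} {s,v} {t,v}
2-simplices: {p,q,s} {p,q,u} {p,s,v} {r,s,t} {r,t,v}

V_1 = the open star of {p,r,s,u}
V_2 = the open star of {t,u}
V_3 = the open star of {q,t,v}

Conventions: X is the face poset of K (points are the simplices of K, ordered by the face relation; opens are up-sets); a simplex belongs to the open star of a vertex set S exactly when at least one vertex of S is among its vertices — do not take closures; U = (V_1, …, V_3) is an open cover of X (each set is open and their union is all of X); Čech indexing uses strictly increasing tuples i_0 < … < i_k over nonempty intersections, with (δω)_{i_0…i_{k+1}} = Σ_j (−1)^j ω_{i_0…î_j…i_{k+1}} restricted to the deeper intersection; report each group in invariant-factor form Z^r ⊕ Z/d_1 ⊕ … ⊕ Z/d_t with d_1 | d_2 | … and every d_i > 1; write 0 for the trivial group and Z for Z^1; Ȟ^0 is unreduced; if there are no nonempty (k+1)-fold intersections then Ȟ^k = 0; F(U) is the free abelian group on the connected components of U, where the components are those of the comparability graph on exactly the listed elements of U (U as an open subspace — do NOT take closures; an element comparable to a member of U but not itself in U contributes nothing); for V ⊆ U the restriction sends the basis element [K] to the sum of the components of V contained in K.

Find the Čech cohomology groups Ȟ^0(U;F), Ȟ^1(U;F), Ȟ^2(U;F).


Ȟ^0(U;F) ≅ Z; Ȟ^1(U;F) ≅ Z; Ȟ^2(U;F) ≅ 0

nerve simplices:
  V1={{p},{r},{s},{u},{p,q},{p,s},{p,u},{p,v},{q,s},{q,u},{r,s},{r,t},{r,v},{s,t},{s,v},{p,q,s},{p,q,u},{p,s,v},{r,s,t},{r,t,v}} V2={{t},{u},{p,u},{q,u},{r,t},{s,t},{t,v},{p,q,u},{r,s,t},{r,t,v}} V3={{q},{t},{v},{p,q},{p,v},{q,s},{q,u},{r,t},{r,v},{s,t},{s,v},{t,v},{p,q,s},{p,q,u},{p,s,v},{r,s,t},{r,t,v}}
  V12={{u},{p,u},{q,u},{r,t},{s,t},{p,q,u},{r,s,t},{r,t,v}} V13={{p,q},{p,v},{q,s},{q,u},{r,t},{r,v},{s,t},{s,v},{p,q,s},{p,q,u},{p,s,v},{r,s,t},{r,t,v}} V23={{t},{q,u},{r,t},{s,t},{t,v},{p,q,u},{r,s,t},{r,t,v}}
  V123={{q,u},{r,t},{s,t},{p,q,u},{r,s,t},{r,t,v}}
components per intersection:
  V1: {{p},{r},{s},{u},{p,q},{p,s},{p,u},{p,v},{q,s},{q,u},{r,s},{r,t},{r,v},{s,t},{s,v},{p,q,s},{p,q,u},{p,s,v},{r,s,t},{r,t,v}}
  V2: {{t},{r,t},{s,t},{t,v},{r,s,t},{r,t,v}} {{u},{p,u},{q,u},{p,q,u}}
  V3: {{q},{p,q},{q,s},{q,u},{p,q,s},{p,q,u}} {{t},{v},{p,v},{r,t},{r,v},{s,t},{s,v},{t,v},{p,s,v},{r,s,t},{r,t,v}}
  V12: {{u},{p,u},{q,u},{p,q,u}} {{r,t},{s,t},{r,s,t},{r,t,v}}
  V13: {{p,q},{q,s},{q,u},{p,q,s},{p,q,u}} {{p,v},{s,v},{p,s,v}} {{r,t},{r,v},{s,t},{r,s,t},{r,t,v}}
  V23: {{t},{r,t},{s,t},{t,v},{r,s,t},{r,t,v}} {{q,u},{p,q,u}}
  V123: {{q,u},{p,q,u}} {{r,t},{s,t},{r,s,t},{r,t,v}}
C dims 5,7,2; δ0: rk 4, SNF 1^4; δ1: rk 2, SNF 1^2
degree 0: 5−4−0 = 1 → Ȟ^0 ≅ Z
degree 1: 7−2−4 = 1 → Ȟ^1 ≅ Z
degree 2: 2−0−2 = 0 → Ȟ^2 ≅ 0


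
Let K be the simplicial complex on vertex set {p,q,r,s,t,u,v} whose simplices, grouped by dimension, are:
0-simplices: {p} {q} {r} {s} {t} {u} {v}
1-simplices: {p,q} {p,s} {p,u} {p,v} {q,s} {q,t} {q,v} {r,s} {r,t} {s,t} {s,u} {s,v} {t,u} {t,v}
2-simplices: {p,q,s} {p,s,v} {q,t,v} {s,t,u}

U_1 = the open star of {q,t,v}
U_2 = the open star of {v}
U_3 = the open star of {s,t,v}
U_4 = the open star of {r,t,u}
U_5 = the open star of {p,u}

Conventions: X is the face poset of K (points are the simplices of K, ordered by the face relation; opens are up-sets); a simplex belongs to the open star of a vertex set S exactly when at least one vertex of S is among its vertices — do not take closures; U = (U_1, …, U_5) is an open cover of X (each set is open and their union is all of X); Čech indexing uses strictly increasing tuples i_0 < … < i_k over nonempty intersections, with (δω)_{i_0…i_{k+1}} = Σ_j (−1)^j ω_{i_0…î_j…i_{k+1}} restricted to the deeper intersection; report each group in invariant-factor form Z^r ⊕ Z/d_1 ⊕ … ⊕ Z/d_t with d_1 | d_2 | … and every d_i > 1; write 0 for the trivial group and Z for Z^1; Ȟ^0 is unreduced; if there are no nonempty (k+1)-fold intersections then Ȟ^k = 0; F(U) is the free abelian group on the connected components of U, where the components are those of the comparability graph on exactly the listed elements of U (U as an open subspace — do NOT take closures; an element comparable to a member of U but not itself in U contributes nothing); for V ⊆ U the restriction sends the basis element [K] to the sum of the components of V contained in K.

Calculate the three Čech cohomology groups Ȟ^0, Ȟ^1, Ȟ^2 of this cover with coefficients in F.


nerve of the cover:
  U1={{q},{t},{v},{p,q},{p,v},{q,s},{q,t},{q,v},{r,t},{s,t},{s,v},{t,u},{t,v},{p,q,s},{p,s,v},{q,t,v},{s,t,u}} U2={{v},{p,v},{q,v},{s,v},{t,v},{p,s,v},{q,t,v}} U3={{s},{t},{v},{p,s},{p,v},{q,s},{q,t},{q,v},{r,s},{r,t},{s,t},{s,u},{s,v},{t,u},{t,v},{p,q,s},{p,s,v},{q,t,v},{s,t,u}} U4={{r},{t},{u},{p,u},{q,t},{r,s},{r,t},{s,t},{s,u},{t,u},{t,v},{q,t,v},{s,t,u}} U5={{p},{u},{p,q},{p,s},{p,u},{p,v},{s,u},{t,u},{p,q,s},{p,s,v},{s,t,u}}
  U12={{v},{p,v},{q,v},{s,v},{t,v},{p,s,v},{q,t,v}} U13={{t},{v},{p,v},{q,s},{q,t},{q,v},{r,t},{s,t},{s,v},{t,u},{t,v},{p,q,s},{p,s,v},{q,t,v},{s,t,u}} U14={{t},{q,t},{r,t},{s,t},{t,u},{t,v},{q,t,v},{s,t,u}} U15={{p,q},{p,v},{t,u},{p,q,s},{p,s,v},{s,t,u}} U23={{v},{p,v},{q,v},{s,v},{t,v},{p,s,v},{q,t,v}} U24={{t,v},{q,t,v}} U25={{p,v},{p,s,v}} U34={{t},{q,t},{r,s},{r,t},{s,t},{s,u},{t,u},{t,v},{q,t,v},{s,t,u}} U35={{p,s},{p,v},{s,u},{t,u},{p,q,s},{p,s,v},{s,t,u}} U45={{u},{p,u},{s,u},{t,u},{s,t,u}}
  U123={{v},{p,v},{q,v},{s,v},{t,v},{p,s,v},{q,t,v}} U124={{t,v},{q,t,v}} U125={{p,v},{p,s,v}} U134={{t},{q,t},{r,t},{s,t},{t,u},{t,v},{q,t,v},{s,t,u}} U135={{p,v},{t,u},{p,q,s},{p,s,v},{s,t,u}} U145={{t,u},{s,t,u}} U234={{t,v},{q,t,v}} U235={{p,v},{p,s,v}} U345={{s,u},{t,u},{s,t,u}}
  U1234={{t,v},{q,t,v}} U1235={{p,v},{p,s,v}} U1345={{t,u},{s,t,u}}
components per intersection:
  U1: {{q},{t},{v},{p,q},{p,v},{q,s},{q,t},{q,v},{r,t},{s,t},{s,v},{t,u},{t,v},{p,q,s},{p,s,v},{q,t,v},{s,t,u}}
  U2: {{v},{p,v},{q,v},{s,v},{t,v},{p,s,v},{q,t,v}}
  U3: {{s},{t},{v},{p,s},{p,v},{q,s},{q,t},{q,v},{r,s},{r,t},{s,t},{s,u},{s,v},{t,u},{t,v},{p,q,s},{p,s,v},{q,t,v},{s,t,u}}
  U4: {{r},{t},{u},{p,u},{q,t},{r,s},{r,t},{s,t},{s,u},{t,u},{t,v},{q,t,v},{s,t,u}}
  U5: {{p},{u},{p,q},{p,s},{p,u},{p,v},{s,u},{t,u},{p,q,s},{p,s,v},{s,t,u}}
  U12: {{v},{p,v},{q,v},{s,v},{t,v},{p,s,v},{q,t,v}}
  U13: {{t},{v},{p,v},{q,t},{q,v},{r,t},{s,t},{s,v},{t,u},{t,v},{p,s,v},{q,t,v},{s,t,u}} {{q,s},{p,q,s}}
  U14: {{t},{q,t},{r,t},{s,t},{t,u},{t,v},{q,t,v},{s,t,u}}
  U15: {{p,q},{p,q,s}} {{p,v},{p,s,v}} {{t,u},{s,t,u}}
  U23: {{v},{p,v},{q,v},{s,v},{t,v},{p,s,v},{q,t,v}}
  U24: {{t,v},{q,t,v}}
  U25: {{p,v},{p,s,v}}
  U34: {{t},{q,t},{r,t},{s,t},{s,u},{t,u},{t,v},{q,t,v},{s,t,u}} {{r,s}}
  U35: {{p,s},{p,v},{p,q,s},{p,s,v}} {{s,u},{t,u},{s,t,u}}
  U45: {{u},{p,u},{s,u},{t,u},{s,t,u}}
  U123: {{v},{p,v},{q,v},{s,v},{t,v},{p,s,v},{q,t,v}}
  U124: {{t,v},{q,t,v}}
  U125: {{p,v},{p,s,v}}
  U134: {{t},{q,t},{r,t},{s,t},{t,u},{t,v},{q,t,v},{s,t,u}}
  U135: {{p,v},{p,s,v}} {{t,u},{s,t,u}} {{p,q,s}}
  U145: {{t,u},{s,t,u}}
  U234: {{t,v},{q,t,v}}
  U235: {{p,v},{p,s,v}}
  U345: {{s,u},{t,u},{s,t,u}}
  U1234: {{t,v},{q,t,v}}
  U1235: {{p,v},{p,s,v}}
  U1345: {{t,u},{s,t,u}}
C dims 5,15,11,3; δ0: rk 4, SNF 1^4; δ1: rk 8, SNF 1^8; δ2: rk 3, SNF 1^3
Ȟ^0 = (5 − 4) − 0 = 1, so Ȟ^0 ≅ Z
Ȟ^1 = (15 − 8) − 4 = 3, so Ȟ^1 ≅ Z^3
Ȟ^2 = (11 − 3) − 8 = 0, so Ȟ^2 ≅ 0

Ȟ^0(U;F) ≅ Z, Ȟ^1(U;F) ≅ Z^3, Ȟ^2(U;F) ≅ 0


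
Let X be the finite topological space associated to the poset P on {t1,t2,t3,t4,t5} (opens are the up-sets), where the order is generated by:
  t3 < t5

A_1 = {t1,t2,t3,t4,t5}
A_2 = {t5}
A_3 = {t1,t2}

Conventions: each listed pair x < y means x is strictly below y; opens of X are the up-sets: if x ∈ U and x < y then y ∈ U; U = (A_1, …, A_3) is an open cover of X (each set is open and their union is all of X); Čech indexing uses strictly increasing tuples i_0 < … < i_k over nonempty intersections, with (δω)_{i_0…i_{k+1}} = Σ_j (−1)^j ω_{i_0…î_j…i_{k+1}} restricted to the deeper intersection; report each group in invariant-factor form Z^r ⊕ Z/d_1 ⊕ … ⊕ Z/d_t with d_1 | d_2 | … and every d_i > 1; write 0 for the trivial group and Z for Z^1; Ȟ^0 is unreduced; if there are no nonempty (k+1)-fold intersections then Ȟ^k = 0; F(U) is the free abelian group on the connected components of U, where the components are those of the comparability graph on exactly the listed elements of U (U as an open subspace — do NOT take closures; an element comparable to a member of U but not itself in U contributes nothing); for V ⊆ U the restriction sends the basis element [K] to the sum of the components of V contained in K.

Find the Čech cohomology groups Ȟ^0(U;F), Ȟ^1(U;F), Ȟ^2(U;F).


nonempty intersections:
  A12={t5} A13={t1,t2}
components per intersection:
  A1: {t1} {t2} {t3,t5} {t4}
  A2: {t5}
  A3: {t1} {t2}
  A12: {t5}
  A13: {t1} {t2}
C dims 7,3; δ0: rk 3, SNF 1^3
Ȟ^0: (7−3)−0=4 ⇒ Z^4
Ȟ^1: (3−0)−3=0 ⇒ 0
Ȟ^2: (0−0)−0=0 ⇒ 0

Ȟ^0(U;F) ≅ Z^4, Ȟ^1(U;F) ≅ 0, Ȟ^2(U;F) ≅ 0


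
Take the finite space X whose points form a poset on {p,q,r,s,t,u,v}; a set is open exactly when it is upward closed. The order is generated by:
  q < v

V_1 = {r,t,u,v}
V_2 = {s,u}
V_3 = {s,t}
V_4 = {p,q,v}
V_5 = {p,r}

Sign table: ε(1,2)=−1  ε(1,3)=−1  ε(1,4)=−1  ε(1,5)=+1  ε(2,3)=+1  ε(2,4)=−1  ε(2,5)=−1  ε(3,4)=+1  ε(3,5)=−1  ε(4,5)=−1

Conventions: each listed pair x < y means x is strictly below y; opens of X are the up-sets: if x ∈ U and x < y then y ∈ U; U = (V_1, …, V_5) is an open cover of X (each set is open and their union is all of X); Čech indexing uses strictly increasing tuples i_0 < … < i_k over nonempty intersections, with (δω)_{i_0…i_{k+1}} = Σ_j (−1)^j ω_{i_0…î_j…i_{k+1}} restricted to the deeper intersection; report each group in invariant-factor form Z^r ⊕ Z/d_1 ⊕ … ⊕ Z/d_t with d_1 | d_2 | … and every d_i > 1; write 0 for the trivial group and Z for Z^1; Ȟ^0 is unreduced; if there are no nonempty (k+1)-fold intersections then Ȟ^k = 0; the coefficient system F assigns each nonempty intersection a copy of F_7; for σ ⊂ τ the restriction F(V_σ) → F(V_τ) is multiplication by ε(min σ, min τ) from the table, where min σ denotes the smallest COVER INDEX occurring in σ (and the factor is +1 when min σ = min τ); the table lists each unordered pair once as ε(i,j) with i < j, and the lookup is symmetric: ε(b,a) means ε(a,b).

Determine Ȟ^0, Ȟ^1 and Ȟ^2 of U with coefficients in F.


Ȟ^0 = Z/7; Ȟ^1 = Z/7 ⊕ Z/7; Ȟ^2 = 0

nerve of the cover:
  V12={u} V13={t} V14={v} V15={r} V23={s} V45={p}
C dims 5,6; δ0: rk_F7 4
Ȟ^0 = (5 − 4) − 0 = 1, so Ȟ^0 ≅ Z/7
Ȟ^1 = (6 − 0) − 4 = 2, so Ȟ^1 ≅ Z/7 ⊕ Z/7
Ȟ^2 = (0 − 0) − 0 = 0, so Ȟ^2 ≅ 0


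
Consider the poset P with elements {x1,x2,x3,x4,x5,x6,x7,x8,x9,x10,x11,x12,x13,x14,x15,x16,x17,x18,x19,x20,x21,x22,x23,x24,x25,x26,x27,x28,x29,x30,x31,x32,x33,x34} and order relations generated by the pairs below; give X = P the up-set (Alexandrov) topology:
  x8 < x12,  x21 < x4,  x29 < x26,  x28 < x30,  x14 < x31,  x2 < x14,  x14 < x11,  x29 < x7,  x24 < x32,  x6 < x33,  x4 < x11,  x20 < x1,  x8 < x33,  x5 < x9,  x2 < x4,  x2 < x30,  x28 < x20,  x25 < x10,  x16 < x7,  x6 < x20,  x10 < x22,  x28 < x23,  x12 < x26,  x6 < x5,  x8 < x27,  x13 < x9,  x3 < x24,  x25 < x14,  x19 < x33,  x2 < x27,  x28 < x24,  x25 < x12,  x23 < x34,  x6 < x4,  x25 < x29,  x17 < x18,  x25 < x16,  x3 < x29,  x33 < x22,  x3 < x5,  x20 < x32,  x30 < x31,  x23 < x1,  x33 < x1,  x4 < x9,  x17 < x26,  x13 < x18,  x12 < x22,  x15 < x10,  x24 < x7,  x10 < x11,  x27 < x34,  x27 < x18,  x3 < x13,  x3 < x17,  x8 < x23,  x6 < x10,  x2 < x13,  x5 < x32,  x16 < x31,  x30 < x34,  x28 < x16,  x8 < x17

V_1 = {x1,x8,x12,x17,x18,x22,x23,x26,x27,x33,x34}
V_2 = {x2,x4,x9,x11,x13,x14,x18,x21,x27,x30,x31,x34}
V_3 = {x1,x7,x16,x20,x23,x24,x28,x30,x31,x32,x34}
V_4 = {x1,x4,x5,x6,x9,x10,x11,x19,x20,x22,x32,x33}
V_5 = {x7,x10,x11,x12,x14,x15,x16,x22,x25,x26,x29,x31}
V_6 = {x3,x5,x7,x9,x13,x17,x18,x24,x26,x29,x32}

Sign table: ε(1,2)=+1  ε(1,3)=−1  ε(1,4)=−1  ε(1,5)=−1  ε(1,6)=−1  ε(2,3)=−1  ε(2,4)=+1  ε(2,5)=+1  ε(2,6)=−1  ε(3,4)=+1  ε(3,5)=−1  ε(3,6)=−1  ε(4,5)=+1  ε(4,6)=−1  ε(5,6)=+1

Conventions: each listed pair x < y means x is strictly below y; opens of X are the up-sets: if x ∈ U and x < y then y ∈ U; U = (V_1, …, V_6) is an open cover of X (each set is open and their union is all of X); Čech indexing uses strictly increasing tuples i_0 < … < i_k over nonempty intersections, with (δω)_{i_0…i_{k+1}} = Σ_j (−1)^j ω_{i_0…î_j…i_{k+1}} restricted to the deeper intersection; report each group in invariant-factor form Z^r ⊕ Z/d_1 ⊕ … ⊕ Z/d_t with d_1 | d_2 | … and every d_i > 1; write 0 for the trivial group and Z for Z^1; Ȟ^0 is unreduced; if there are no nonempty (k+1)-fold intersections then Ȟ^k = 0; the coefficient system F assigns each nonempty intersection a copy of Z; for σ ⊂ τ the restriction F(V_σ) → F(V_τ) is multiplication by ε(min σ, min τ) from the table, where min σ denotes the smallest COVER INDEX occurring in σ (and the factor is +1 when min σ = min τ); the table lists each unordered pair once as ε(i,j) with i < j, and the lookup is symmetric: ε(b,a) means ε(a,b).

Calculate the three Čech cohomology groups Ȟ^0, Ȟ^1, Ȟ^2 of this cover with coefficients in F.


nerve of the cover:
  V12={x18,x27,x34} V13={x1,x23,x34} V14={x1,x22,x33} V15={x12,x22,x26} V16={x17,x18,x26} V23={x30,x31,x34} V24={x4,x9,x11} V25={x11,x14,x31} V26={x9,x13,x18} V34={x1,x20,x32} V35={x7,x16,x31} V36={x7,x24,x32} V45={x10,x11,x22} V46={x5,x9,x32} V56={x7,x26,x29}
  V123={x34} V126={x18} V134={x1} V145={x22} V156={x26} V235={x31} V245={x11} V246={x9} V346={x32} V356={x7}
C dims 6,15,10; δ0: rk 6, SNF 1^5·2; δ1: rk 9, SNF 1^9
Ȟ^0 = (6 − 6) − 0 = 0, so Ȟ^0 ≅ 0
Ȟ^1 = (15 − 9) − 6 = 0 plus torsion [2], so Ȟ^1 ≅ Z/2
Ȟ^2 = (10 − 0) − 9 = 1, so Ȟ^2 ≅ Z

Ȟ^0 = 0,  Ȟ^1 = Z/2,  Ȟ^2 = Z
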